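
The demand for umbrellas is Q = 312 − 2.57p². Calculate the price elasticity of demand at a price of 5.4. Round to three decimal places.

-0.632

At p = 5.4, Q = 237.0588.
dQ/dp = −2·2.57·p = −27.756.
Point elasticity E = (dQ/dp)·(p/Q) = -27.756 × 5.4/237.0588 ≈ -0.632.
|E| < 1, so demand is inelastic at this price.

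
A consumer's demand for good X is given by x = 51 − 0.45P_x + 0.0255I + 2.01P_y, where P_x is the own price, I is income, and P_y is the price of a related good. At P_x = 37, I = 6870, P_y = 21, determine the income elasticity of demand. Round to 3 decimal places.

At the given point, x = 51 − 0.45(37) + 0.0255(6870) + 2.01(21) = 51 − 16.65 + 175.185 + 42.21 = 251.745.
∂x/∂I = +0.0255, so E_I = 0.0255·(6870/251.745) ≈ 0.696.
E_I ∈ (0,1): normal good (necessity).

0.696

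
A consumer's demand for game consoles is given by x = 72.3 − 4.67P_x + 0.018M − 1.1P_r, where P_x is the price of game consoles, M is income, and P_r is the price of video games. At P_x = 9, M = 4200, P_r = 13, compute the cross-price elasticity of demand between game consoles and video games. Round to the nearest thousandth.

-0.156

x = 72.3 − 4.67(9) + 0.018(4200) − 1.1(13) = 72.3 − 42.03 + 75.6 − 14.3 = 91.57.
∂x/∂P_r = −1.1, so E_xy = -1.1·(13/91.57) ≈ -0.156.
E_xy < 0: the goods are complements.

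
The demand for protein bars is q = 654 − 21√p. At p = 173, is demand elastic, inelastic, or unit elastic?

At p = 173, q = 377.7881.
dq/dp = −21/(2√p) = −21/(2·13.1529).
Point elasticity E = (dq/dp)·(p/q) = -0.7983 × 173/377.7881 ≈ -0.366.
|E| ≈ 0.366 < 1, so demand is inelastic.

inelastic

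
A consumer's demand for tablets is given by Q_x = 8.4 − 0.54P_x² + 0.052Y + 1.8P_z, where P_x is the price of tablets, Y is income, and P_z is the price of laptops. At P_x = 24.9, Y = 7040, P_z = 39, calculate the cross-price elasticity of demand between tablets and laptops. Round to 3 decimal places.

First evaluate Q_x: 8.4 − 0.54(24.9)² + 0.052(7040) + 1.8(39) = 8.4 − 334.8054 + 366.08 + 70.2 = 109.8746.
∂Q_x/∂P_z = +1.8, so E_xy = 1.8·(39/109.8746) ≈ 0.639.
E_xy > 0: the goods are substitutes.

0.639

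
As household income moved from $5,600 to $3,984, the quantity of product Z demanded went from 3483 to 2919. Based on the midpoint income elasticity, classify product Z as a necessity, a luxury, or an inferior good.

%ΔQ = (2919 − 3483)/[(3483+2919)/2] = -564/3201 ≈ -0.1762.
%ΔM = (3,984 − 5,600)/[(5,600+3,984)/2] = -1616/4792 ≈ -0.3372.
E_I = %ΔQ/%ΔM ≈ 0.522.
E_I ∈ (0,1): normal good (necessity).

necessity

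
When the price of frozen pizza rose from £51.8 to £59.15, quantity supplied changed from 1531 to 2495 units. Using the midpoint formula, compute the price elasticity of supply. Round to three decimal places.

3.614

%ΔQ = (2495 − 1531)/[(1531 + 2495)/2] = 964/2013 ≈ 0.4789.
%ΔP = (59.15 − 51.8)/[(51.8 + 59.15)/2] = 7.35/55.475 ≈ 0.1325.
Arc elasticity E = %ΔQ/%ΔP ≈ 0.4789/0.1325 ≈ 3.614.
|E| > 1: supply is elastic over this range.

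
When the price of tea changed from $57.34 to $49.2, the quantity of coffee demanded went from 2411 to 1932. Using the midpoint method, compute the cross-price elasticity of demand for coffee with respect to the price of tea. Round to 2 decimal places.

%ΔQ_x = (1932 − 2411)/[(2411+1932)/2] = -479/2171.5 ≈ -0.2206.
%ΔP_y = (49.2 − 57.34)/[(57.34+49.2)/2] ≈ -0.1528.
E_xy = -0.2206/-0.1528 ≈ 1.44.
E_xy > 0, so coffee and tea are substitutes.

1.44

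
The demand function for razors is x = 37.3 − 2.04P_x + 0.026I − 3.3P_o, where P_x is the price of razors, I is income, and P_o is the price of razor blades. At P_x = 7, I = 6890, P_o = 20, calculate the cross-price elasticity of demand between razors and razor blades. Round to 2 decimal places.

-0.48

x = 37.3 − 2.04(7) + 0.026(6890) − 3.3(20) = 37.3 − 14.28 + 179.14 − 66 = 136.16.
∂x/∂P_o = −3.3, so E_xy = -3.3·(20/136.16) ≈ -0.48.
E_xy < 0: the goods are complements.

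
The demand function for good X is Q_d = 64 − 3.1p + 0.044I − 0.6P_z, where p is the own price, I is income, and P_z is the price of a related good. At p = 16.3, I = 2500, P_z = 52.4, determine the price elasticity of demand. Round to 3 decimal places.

At the given point, Q_d = 64 − 3.1(16.3) + 0.044(2500) − 0.6(52.4) = 64 − 50.53 + 110 − 31.44 = 92.03.
∂Q_d/∂p = −3.1, so E_p = (−3.1)·(16.3/92.03) ≈ -0.549.
|E_p| < 1: demand is inelastic.

-0.549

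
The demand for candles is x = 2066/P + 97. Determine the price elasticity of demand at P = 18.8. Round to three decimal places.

At P = 18.8, x = 206.8936.
dx/dP = −2066/P² = −5.8454.
Point elasticity E = (dx/dP)·(P/x) = -5.8454 × 18.8/206.8936 ≈ -0.531.
|E| < 1, so demand is inelastic at this price.

-0.531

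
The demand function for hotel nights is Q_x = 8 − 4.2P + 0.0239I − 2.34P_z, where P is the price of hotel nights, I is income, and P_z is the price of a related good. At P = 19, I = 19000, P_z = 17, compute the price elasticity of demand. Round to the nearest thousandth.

-0.233

At the given point, Q_x = 8 − 4.2(19) + 0.0239(19000) − 2.34(17) = 8 − 79.8 + 454.1 − 39.78 = 342.52.
∂Q_x/∂P = −4.2, so E_p = (−4.2)·(19/342.52) ≈ -0.233.
|E_p| < 1: demand is inelastic.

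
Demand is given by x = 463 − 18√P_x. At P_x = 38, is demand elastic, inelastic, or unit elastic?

inelastic

At P_x = 38, x = 352.0405.
dx/dP_x = −18/(2√P_x) = −18/(2·6.1644).
Point elasticity E = (dx/dP_x)·(P_x/x) = -1.46 × 38/352.0405 ≈ -0.158.
|E| ≈ 0.158 < 1, so demand is inelastic.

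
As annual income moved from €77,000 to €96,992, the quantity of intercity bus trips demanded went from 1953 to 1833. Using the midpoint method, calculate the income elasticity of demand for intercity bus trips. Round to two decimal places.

%ΔQ = (1833 − 1953)/[(1953+1833)/2] = -120/1893 ≈ -0.0634.
%ΔI = (96,992 − 77,000)/[(77,000+96,992)/2] = 19992/86996 ≈ 0.2298.
E_I = %ΔQ/%ΔI ≈ -0.28.
E_I < 0: inferior good.

-0.28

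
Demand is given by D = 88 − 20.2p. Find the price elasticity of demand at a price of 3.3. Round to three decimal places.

At p = 3.3, D = 21.34.
dD/dp = −20.2.
Point elasticity E = (dD/dp)·(p/D) = -20.2 × 3.3/21.34 ≈ -3.124.
|E| > 1, so demand is elastic at this price.

-3.124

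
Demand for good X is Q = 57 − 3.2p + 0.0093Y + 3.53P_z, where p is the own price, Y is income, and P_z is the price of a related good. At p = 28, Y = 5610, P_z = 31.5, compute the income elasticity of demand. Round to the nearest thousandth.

At the given point, Q = 57 − 3.2(28) + 0.0093(5610) + 3.53(31.5) = 57 − 89.6 + 52.173 + 111.195 = 130.768.
∂Q/∂Y = +0.0093, so E_I = 0.0093·(5610/130.768) ≈ 0.399.
E_I ∈ (0,1): normal good (necessity).

0.399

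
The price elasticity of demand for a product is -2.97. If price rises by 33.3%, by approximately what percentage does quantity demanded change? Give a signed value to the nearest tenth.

-98.9

%ΔQ ≈ E × %ΔP = (-2.97) × (33.3%) ≈ -98.9%.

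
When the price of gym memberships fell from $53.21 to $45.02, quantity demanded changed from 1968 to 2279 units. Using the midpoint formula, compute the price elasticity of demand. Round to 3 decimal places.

%Δq = (2279 − 1968)/[(1968 + 2279)/2] = 311/2123.5 ≈ 0.1465.
%ΔP = (45.02 − 53.21)/[(53.21 + 45.02)/2] = -8.19/49.115 ≈ -0.1668.
Arc elasticity E = %Δq/%ΔP ≈ 0.1465/-0.1668 ≈ -0.878.
|E| < 1: demand is inelastic over this range.

-0.878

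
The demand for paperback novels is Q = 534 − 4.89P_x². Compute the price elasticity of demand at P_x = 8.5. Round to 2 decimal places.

At P_x = 8.5, Q = 180.6975.
dQ/dP_x = −2·4.89·P_x = −83.13.
Point elasticity E = (dQ/dP_x)·(P_x/Q) = -83.13 × 8.5/180.6975 ≈ -3.91.
|E| > 1, so demand is elastic at this price.

-3.91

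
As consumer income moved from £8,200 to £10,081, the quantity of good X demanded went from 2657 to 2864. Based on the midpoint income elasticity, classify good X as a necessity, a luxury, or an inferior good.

%ΔQ = (2864 − 2657)/[(2657+2864)/2] = 207/2760.5 ≈ 0.0750.
%ΔM = (10,081 − 8,200)/[(8,200+10,081)/2] = 1881/9140.5 ≈ 0.2058.
E_I = %ΔQ/%ΔM ≈ 0.364.
E_I ∈ (0,1): normal good (necessity).

necessity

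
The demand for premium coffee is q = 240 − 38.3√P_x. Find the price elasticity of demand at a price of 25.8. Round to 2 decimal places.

-2.14

At P_x = 25.8, q = 45.4601.
dq/dP_x = −38.3/(2√P_x) = −38.3/(2·5.0794).
Point elasticity E = (dq/dP_x)·(P_x/q) = -3.7702 × 25.8/45.4601 ≈ -2.14.
|E| > 1, so demand is elastic at this price.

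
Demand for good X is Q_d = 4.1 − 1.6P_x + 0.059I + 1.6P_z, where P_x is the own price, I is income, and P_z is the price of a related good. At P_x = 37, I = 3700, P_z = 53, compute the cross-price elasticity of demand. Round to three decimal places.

0.342

Substituting, Q_d = 4.1 − 1.6(37) + 0.059(3700) + 1.6(53) = 4.1 − 59.2 + 218.3 + 84.8 = 248.
∂Q_d/∂P_z = +1.6, so E_xy = 1.6·(53/248) ≈ 0.342.
E_xy > 0: the goods are substitutes.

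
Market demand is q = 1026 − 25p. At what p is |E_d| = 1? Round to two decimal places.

For linear demand q = a − bp, E = −bp/(a − bp). |E| = 1 ⇒ bp = a − bp ⇒ p = a/(2b).
p = 1026/(2·25) = 20.52.

20.52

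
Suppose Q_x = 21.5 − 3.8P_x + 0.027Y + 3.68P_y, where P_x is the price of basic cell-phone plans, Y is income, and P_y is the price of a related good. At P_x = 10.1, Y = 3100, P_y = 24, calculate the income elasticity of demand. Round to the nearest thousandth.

At the given point, Q_x = 21.5 − 3.8(10.1) + 0.027(3100) + 3.68(24) = 21.5 − 38.38 + 83.7 + 88.32 = 155.14.
∂Q_x/∂Y = +0.027, so E_I = 0.027·(3100/155.14) ≈ 0.540.
E_I ∈ (0,1): normal good (necessity).

0.540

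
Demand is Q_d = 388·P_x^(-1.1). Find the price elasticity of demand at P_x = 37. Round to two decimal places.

For a Cobb–Douglas (constant-elasticity) form Q_d = A·P_x^α·…, the elasticity with respect to P_x equals the exponent α at every point.
Here the exponent on P_x is -1.1, so the price elasticity of demand is -1.10.

-1.10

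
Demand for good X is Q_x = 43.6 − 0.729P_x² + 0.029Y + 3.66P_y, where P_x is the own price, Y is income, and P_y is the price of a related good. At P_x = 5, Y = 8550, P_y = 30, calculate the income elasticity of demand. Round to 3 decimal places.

0.647

Q_x = 43.6 − 0.729(5)² + 0.029(8550) + 3.66(30) = 43.6 − 18.225 + 247.95 + 109.8 = 383.125.
∂Q_x/∂Y = +0.029, so E_I = 0.029·(8550/383.125) ≈ 0.647.
E_I ∈ (0,1): normal good (necessity).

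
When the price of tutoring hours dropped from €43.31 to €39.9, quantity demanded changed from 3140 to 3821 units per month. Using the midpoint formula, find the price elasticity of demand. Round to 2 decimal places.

-2.39

%Δq = (3821 − 3140)/[(3140 + 3821)/2] = 681/3480.5 ≈ 0.1957.
%ΔP = (39.9 − 43.31)/[(43.31 + 39.9)/2] = -3.41/41.605 ≈ -0.0820.
Arc elasticity E = %Δq/%ΔP ≈ 0.1957/-0.0820 ≈ -2.39.
|E| > 1: demand is elastic over this range.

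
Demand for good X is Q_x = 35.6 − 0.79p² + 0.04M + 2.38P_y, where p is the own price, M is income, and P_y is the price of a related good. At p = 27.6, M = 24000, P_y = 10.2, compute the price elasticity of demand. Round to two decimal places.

Evaluating quantity at (p, M, P_y) gives Q_x = 35.6 − 0.79(27.6)² + 0.04(24000) + 2.38(10.2) = 35.6 − 601.7904 + 960 + 24.276 = 418.0856.
∂Q_x/∂p = −2·0.79·p = -43.608, so E_p = -43.608·(27.6/418.0856) ≈ -2.88.
|E_p| > 1: demand is elastic.

-2.88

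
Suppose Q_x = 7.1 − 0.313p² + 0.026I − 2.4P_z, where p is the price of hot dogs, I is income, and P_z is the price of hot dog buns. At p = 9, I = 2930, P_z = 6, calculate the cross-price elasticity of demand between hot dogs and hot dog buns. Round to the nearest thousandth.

First evaluate Q_x: 7.1 − 0.313(9)² + 0.026(2930) − 2.4(6) = 7.1 − 25.353 + 76.18 − 14.4 = 43.527.
∂Q_x/∂P_z = −2.4, so E_xy = -2.4·(6/43.527) ≈ -0.331.
E_xy < 0: the goods are complements.

-0.331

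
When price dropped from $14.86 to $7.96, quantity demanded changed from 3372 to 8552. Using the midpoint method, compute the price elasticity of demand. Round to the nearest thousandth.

%Δq = (8552 − 3372)/[(3372 + 8552)/2] = 5180/5962 ≈ 0.8688.
%ΔP = (7.96 − 14.86)/[(14.86 + 7.96)/2] = -6.9/11.41 ≈ -0.6047.
Arc elasticity E = %Δq/%ΔP ≈ 0.8688/-0.6047 ≈ -1.437.
|E| > 1: demand is elastic over this range.

-1.437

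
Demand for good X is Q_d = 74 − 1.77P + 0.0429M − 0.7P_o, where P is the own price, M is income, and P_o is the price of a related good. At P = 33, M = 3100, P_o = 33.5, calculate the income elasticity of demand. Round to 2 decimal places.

1.06

Evaluating quantity at (P, M, P_o) gives Q_d = 74 − 1.77(33) + 0.0429(3100) − 0.7(33.5) = 74 − 58.41 + 132.99 − 23.45 = 125.13.
∂Q_d/∂M = +0.0429, so E_I = 0.0429·(3100/125.13) ≈ 1.06.
E_I > 1: normal good (luxury).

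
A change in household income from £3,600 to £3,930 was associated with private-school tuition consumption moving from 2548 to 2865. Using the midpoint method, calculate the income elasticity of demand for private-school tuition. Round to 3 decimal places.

%ΔQ = (2865 − 2548)/[(2548+2865)/2] = 317/2706.5 ≈ 0.1171.
%ΔI = (3,930 − 3,600)/[(3,600+3,930)/2] = 330/3765 ≈ 0.0876.
E_I = %ΔQ/%ΔI ≈ 1.336.
E_I > 1: normal good (luxury).

1.336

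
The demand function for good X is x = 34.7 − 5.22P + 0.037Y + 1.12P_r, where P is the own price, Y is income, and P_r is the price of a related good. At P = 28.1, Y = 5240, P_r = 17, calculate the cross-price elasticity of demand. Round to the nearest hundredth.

0.19

First evaluate x: 34.7 − 5.22(28.1) + 0.037(5240) + 1.12(17) = 34.7 − 146.682 + 193.88 + 19.04 = 100.938.
∂x/∂P_r = +1.12, so E_xy = 1.12·(17/100.938) ≈ 0.19.
E_xy > 0: the goods are substitutes.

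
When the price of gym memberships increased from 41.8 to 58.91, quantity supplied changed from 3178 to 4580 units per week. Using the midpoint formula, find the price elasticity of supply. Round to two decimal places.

%Δq = (4580 − 3178)/[(3178 + 4580)/2] = 1402/3879 ≈ 0.3614.
%Δp = (58.91 − 41.8)/[(41.8 + 58.91)/2] = 17.11/50.355 ≈ 0.3398.
Arc elasticity E = %Δq/%Δp ≈ 0.3614/0.3398 ≈ 1.06.
|E| > 1: supply is elastic over this range.

1.06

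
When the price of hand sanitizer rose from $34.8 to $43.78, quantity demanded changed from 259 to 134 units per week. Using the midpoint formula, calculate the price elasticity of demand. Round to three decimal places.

-2.783

%Δq = (134 − 259)/[(259 + 134)/2] = -125/196.5 ≈ -0.6361.
%Δp = (43.78 − 34.8)/[(34.8 + 43.78)/2] = 8.98/39.29 ≈ 0.2286.
Arc elasticity E = %Δq/%Δp ≈ -0.6361/0.2286 ≈ -2.783.
|E| > 1: demand is elastic over this range.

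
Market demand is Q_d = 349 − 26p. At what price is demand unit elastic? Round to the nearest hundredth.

For linear demand Q_d = a − bp, E = −bp/(a − bp). |E| = 1 ⇒ bp = a − bp ⇒ p = a/(2b).
p = 349/(2·26) ≈ 6.71.

6.71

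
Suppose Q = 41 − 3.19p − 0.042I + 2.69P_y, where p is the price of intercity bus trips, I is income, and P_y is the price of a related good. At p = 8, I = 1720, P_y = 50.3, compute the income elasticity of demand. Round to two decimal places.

Substituting, Q = 41 − 3.19(8) − 0.042(1720) + 2.69(50.3) = 41 − 25.52 − 72.24 + 135.307 = 78.547.
∂Q/∂I = −0.042, so E_I = -0.042·(1720/78.547) ≈ -0.92.
E_I < 0: inferior good.

-0.92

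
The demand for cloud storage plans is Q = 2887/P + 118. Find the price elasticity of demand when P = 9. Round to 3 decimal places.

At P = 9, Q = 438.7778.
dQ/dP = −2887/P² = −35.642.
Point elasticity E = (dQ/dP)·(P/Q) = -35.642 × 9/438.7778 ≈ -0.731.
|E| < 1, so demand is inelastic at this price.

-0.731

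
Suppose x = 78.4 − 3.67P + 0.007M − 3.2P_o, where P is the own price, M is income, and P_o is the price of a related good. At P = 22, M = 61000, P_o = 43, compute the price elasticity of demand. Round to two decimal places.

First evaluate x: 78.4 − 3.67(22) + 0.007(61000) − 3.2(43) = 78.4 − 80.74 + 427 − 137.6 = 287.06.
∂x/∂P = −3.67, so E_p = (−3.67)·(22/287.06) ≈ -0.28.
|E_p| < 1: demand is inelastic.

-0.28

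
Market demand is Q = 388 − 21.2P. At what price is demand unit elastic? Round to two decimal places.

For linear demand Q = a − bP, E = −bP/(a − bP). |E| = 1 ⇒ bP = a − bP ⇒ P = a/(2b).
P = 388/(2·21.2) ≈ 9.15.

9.15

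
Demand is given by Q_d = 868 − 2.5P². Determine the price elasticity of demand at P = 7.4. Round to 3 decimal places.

-0.375

At P = 7.4, Q_d = 731.1.
dQ_d/dP = −2·2.5·P = −37.
Point elasticity E = (dQ_d/dP)·(P/Q_d) = -37 × 7.4/731.1 ≈ -0.375.
|E| < 1, so demand is inelastic at this price.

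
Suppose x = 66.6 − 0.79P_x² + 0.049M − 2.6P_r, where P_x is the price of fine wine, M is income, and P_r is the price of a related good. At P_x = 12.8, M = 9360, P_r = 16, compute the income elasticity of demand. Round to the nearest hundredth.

First evaluate x: 66.6 − 0.79(12.8)² + 0.049(9360) − 2.6(16) = 66.6 − 129.4336 + 458.64 − 41.6 = 354.2064.
∂x/∂M = +0.049, so E_I = 0.049·(9360/354.2064) ≈ 1.29.
E_I > 1: normal good (luxury).

1.29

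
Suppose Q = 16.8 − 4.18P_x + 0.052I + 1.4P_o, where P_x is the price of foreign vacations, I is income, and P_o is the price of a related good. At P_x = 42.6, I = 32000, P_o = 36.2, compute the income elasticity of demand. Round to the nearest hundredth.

At the given point, Q = 16.8 − 4.18(42.6) + 0.052(32000) + 1.4(36.2) = 16.8 − 178.068 + 1664 + 50.68 = 1553.412.
∂Q/∂I = +0.052, so E_I = 0.052·(32000/1553.412) ≈ 1.07.
E_I > 1: normal good (luxury).

1.07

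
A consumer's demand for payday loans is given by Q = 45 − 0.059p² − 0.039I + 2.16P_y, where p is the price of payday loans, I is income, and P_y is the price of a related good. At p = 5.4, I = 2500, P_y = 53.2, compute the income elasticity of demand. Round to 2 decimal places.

Evaluating quantity at (p, I, P_y) gives Q = 45 − 0.059(5.4)² − 0.039(2500) + 2.16(53.2) = 45 − 1.7204 − 97.5 + 114.912 = 60.6916.
∂Q/∂I = −0.039, so E_I = -0.039·(2500/60.6916) ≈ -1.61.
E_I < 0: inferior good.

-1.61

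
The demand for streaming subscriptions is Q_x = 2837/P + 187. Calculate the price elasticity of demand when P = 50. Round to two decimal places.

-0.23

At P = 50, Q_x = 243.74.
dQ_x/dP = −2837/P² = −1.1348.
Point elasticity E = (dQ_x/dP)·(P/Q_x) = -1.1348 × 50/243.74 ≈ -0.23.
|E| < 1, so demand is inelastic at this price.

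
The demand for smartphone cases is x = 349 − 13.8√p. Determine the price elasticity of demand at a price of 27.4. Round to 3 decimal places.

-0.131

At p = 27.4, x = 276.7639.
dx/dp = −13.8/(2√p) = −13.8/(2·5.2345).
Point elasticity E = (dx/dp)·(p/x) = -1.3182 × 27.4/276.7639 ≈ -0.131.
|E| < 1, so demand is inelastic at this price.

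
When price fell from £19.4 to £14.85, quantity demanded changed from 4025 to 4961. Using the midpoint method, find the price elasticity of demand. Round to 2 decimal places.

%Δq = (4961 − 4025)/[(4025 + 4961)/2] = 936/4493 ≈ 0.2083.
%ΔP = (14.85 − 19.4)/[(19.4 + 14.85)/2] = -4.55/17.125 ≈ -0.2657.
Arc elasticity E = %Δq/%ΔP ≈ 0.2083/-0.2657 ≈ -0.78.
|E| < 1: demand is inelastic over this range.

-0.78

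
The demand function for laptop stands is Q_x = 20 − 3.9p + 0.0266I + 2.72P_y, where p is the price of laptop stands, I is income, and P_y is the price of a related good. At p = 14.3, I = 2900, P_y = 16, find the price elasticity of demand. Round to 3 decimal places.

Substituting, Q_x = 20 − 3.9(14.3) + 0.0266(2900) + 2.72(16) = 20 − 55.77 + 77.14 + 43.52 = 84.89.
∂Q_x/∂p = −3.9, so E_p = (−3.9)·(14.3/84.89) ≈ -0.657.
|E_p| < 1: demand is inelastic.

-0.657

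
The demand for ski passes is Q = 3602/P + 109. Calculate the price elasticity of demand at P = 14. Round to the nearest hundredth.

-0.70

At P = 14, Q = 366.2857.
dQ/dP = −3602/P² = −18.3776.
Point elasticity E = (dQ/dP)·(P/Q) = -18.3776 × 14/366.2857 ≈ -0.70.
|E| < 1, so demand is inelastic at this price.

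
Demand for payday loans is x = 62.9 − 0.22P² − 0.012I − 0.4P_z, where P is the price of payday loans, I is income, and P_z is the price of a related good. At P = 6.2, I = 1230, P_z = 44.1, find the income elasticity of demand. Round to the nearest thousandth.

-0.670

Substituting, x = 62.9 − 0.22(6.2)² − 0.012(1230) − 0.4(44.1) = 62.9 − 8.4568 − 14.76 − 17.64 = 22.0432.
∂x/∂I = −0.012, so E_I = -0.012·(1230/22.0432) ≈ -0.670.
E_I < 0: inferior good.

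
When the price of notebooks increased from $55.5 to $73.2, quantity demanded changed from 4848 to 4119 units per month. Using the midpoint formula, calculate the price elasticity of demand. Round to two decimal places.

%ΔQ = (4119 − 4848)/[(4848 + 4119)/2] = -729/4483.5 ≈ -0.1626.
%ΔP = (73.2 − 55.5)/[(55.5 + 73.2)/2] = 17.7/64.35 ≈ 0.2751.
Arc elasticity E = %ΔQ/%ΔP ≈ -0.1626/0.2751 ≈ -0.59.
|E| < 1: demand is inelastic over this range.

-0.59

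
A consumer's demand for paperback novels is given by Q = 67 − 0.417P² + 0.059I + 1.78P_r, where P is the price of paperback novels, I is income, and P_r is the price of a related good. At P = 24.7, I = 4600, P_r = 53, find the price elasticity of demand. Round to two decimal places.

-2.85

Substituting, Q = 67 − 0.417(24.7)² + 0.059(4600) + 1.78(53) = 67 − 254.4075 + 271.4 + 94.34 = 178.3325.
∂Q/∂P = −2·0.417·P = -20.5998, so E_p = -20.5998·(24.7/178.3325) ≈ -2.85.
|E_p| > 1: demand is elastic.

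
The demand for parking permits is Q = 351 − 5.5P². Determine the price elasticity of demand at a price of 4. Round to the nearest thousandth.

-0.669

At P = 4, Q = 263.
dQ/dP = −2·5.5·P = −44.
Point elasticity E = (dQ/dP)·(P/Q) = -44 × 4/263 ≈ -0.669.
|E| < 1, so demand is inelastic at this price.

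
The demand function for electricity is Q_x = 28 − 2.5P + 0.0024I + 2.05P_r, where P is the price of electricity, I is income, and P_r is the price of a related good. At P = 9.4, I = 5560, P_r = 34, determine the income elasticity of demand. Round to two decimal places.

At the given point, Q_x = 28 − 2.5(9.4) + 0.0024(5560) + 2.05(34) = 28 − 23.5 + 13.344 + 69.7 = 87.544.
∂Q_x/∂I = +0.0024, so E_I = 0.0024·(5560/87.544) ≈ 0.15.
E_I ∈ (0,1): normal good (necessity).

0.15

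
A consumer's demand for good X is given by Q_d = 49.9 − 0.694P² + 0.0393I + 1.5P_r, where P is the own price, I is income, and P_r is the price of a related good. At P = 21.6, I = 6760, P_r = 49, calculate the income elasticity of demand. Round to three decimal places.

First evaluate Q_d: 49.9 − 0.694(21.6)² + 0.0393(6760) + 1.5(49) = 49.9 − 323.7926 + 265.668 + 73.5 = 65.2754.
∂Q_d/∂I = +0.0393, so E_I = 0.0393·(6760/65.2754) ≈ 4.070.
E_I > 1: normal good (luxury).

4.070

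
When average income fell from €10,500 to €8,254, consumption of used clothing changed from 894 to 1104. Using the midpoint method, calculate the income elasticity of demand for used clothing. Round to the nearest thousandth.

-0.878

%ΔQ = (1104 − 894)/[(894+1104)/2] = 210/999 ≈ 0.2102.
%ΔM = (8,254 − 10,500)/[(10,500+8,254)/2] = -2246/9377 ≈ -0.2395.
E_I = %ΔQ/%ΔM ≈ -0.878.
E_I < 0: inferior good.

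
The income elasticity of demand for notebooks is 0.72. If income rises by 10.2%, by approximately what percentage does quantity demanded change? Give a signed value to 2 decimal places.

%ΔQ ≈ E × %ΔI = (0.72) × (10.2%) ≈ 7.34%.

7.34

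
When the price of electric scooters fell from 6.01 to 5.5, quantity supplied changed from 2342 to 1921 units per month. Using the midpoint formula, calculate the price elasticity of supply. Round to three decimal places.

%Δq = (1921 − 2342)/[(2342 + 1921)/2] = -421/2131.5 ≈ -0.1975.
%ΔP = (5.5 − 6.01)/[(6.01 + 5.5)/2] = -0.51/5.755 ≈ -0.0886.
Arc elasticity E = %Δq/%ΔP ≈ -0.1975/-0.0886 ≈ 2.229.
|E| > 1: supply is elastic over this range.

2.229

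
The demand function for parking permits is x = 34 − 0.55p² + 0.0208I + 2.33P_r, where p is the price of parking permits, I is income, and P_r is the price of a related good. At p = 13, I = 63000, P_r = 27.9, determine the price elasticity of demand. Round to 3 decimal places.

First evaluate x: 34 − 0.55(13)² + 0.0208(63000) + 2.33(27.9) = 34 − 92.95 + 1310.4 + 65.007 = 1316.457.
∂x/∂p = −2·0.55·p = -14.3, so E_p = -14.3·(13/1316.457) ≈ -0.141.
|E_p| < 1: demand is inelastic.

-0.141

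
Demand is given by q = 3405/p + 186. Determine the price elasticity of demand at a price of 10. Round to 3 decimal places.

At p = 10, q = 526.5.
dq/dp = −3405/p² = −34.05.
Point elasticity E = (dq/dp)·(p/q) = -34.05 × 10/526.5 ≈ -0.647.
|E| < 1, so demand is inelastic at this price.

-0.647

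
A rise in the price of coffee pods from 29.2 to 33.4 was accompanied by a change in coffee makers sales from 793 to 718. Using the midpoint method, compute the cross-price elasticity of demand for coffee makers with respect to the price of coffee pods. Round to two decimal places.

-0.74

%ΔQ_x = (718 − 793)/[(793+718)/2] = -75/755.5 ≈ -0.0993.
%ΔP_y = (33.4 − 29.2)/[(29.2+33.4)/2] ≈ 0.1342.
E_xy = -0.0993/0.1342 ≈ -0.74.
E_xy < 0, so coffee makers and coffee pods are complements.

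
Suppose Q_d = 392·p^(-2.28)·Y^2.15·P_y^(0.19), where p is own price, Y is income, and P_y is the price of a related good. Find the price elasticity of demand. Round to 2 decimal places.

-2.28

For a Cobb–Douglas (constant-elasticity) form Q_d = A·p^α·…, the elasticity with respect to p equals the exponent α at every point.
Here the exponent on p is -2.28, so the price elasticity of demand is -2.28.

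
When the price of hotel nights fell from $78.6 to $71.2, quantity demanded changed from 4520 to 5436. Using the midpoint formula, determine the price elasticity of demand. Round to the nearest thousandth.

%Δq = (5436 − 4520)/[(4520 + 5436)/2] = 916/4978 ≈ 0.1840.
%ΔP = (71.2 − 78.6)/[(78.6 + 71.2)/2] = -7.4/74.9 ≈ -0.0988.
Arc elasticity E = %Δq/%ΔP ≈ 0.1840/-0.0988 ≈ -1.862.
|E| > 1: demand is elastic over this range.

-1.862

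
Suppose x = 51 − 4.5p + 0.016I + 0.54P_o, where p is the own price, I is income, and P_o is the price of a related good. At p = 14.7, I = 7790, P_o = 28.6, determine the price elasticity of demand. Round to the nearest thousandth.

-0.529

First evaluate x: 51 − 4.5(14.7) + 0.016(7790) + 0.54(28.6) = 51 − 66.15 + 124.64 + 15.444 = 124.934.
∂x/∂p = −4.5, so E_p = (−4.5)·(14.7/124.934) ≈ -0.529.
|E_p| < 1: demand is inelastic.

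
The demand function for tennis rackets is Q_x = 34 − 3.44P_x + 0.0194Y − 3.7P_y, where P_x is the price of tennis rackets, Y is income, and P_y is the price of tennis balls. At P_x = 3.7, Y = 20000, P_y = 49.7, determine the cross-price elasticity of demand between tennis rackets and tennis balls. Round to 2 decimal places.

-0.82

At the given point, Q_x = 34 − 3.44(3.7) + 0.0194(20000) − 3.7(49.7) = 34 − 12.728 + 388 − 183.89 = 225.382.
∂Q_x/∂P_y = −3.7, so E_xy = -3.7·(49.7/225.382) ≈ -0.82.
E_xy < 0: the goods are complements.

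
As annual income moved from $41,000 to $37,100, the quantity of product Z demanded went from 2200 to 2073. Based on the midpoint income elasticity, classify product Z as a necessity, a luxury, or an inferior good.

necessity

%ΔQ = (2073 − 2200)/[(2200+2073)/2] = -127/2136.5 ≈ -0.0594.
%ΔY = (37,100 − 41,000)/[(41,000+37,100)/2] = -3900/39050 ≈ -0.0999.
E_I = %ΔQ/%ΔY ≈ 0.595.
E_I ∈ (0,1): normal good (necessity).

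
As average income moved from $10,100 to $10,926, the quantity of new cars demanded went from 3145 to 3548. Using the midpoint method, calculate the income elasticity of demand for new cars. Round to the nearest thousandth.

%ΔQ = (3548 − 3145)/[(3145+3548)/2] = 403/3346.5 ≈ 0.1204.
%ΔI = (10,926 − 10,100)/[(10,100+10,926)/2] = 826/10513 ≈ 0.0786.
E_I = %ΔQ/%ΔI ≈ 1.533.
E_I > 1: normal good (luxury).

1.533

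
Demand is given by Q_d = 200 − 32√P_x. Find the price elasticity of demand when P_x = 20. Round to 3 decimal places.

-1.258

At P_x = 20, Q_d = 56.8916.
dQ_d/dP_x = −32/(2√P_x) = −32/(2·4.4721).
Point elasticity E = (dQ_d/dP_x)·(P_x/Q_d) = -3.5777 × 20/56.8916 ≈ -1.258.
|E| > 1, so demand is elastic at this price.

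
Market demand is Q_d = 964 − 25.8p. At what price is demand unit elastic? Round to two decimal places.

18.68

For linear demand Q_d = a − bp, E = −bp/(a − bp). |E| = 1 ⇒ bp = a − bp ⇒ p = a/(2b).
p = 964/(2·25.8) ≈ 18.68.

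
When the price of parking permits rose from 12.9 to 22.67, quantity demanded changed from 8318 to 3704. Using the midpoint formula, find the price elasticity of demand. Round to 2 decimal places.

%Δq = (3704 − 8318)/[(8318 + 3704)/2] = -4614/6011 ≈ -0.7676.
%Δp = (22.67 − 12.9)/[(12.9 + 22.67)/2] = 9.77/17.785 ≈ 0.5493.
Arc elasticity E = %Δq/%Δp ≈ -0.7676/0.5493 ≈ -1.40.
|E| > 1: demand is elastic over this range.

-1.40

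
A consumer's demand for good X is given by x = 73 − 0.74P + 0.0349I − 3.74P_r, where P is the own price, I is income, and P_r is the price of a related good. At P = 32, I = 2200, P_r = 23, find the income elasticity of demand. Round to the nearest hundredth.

1.92

At the given point, x = 73 − 0.74(32) + 0.0349(2200) − 3.74(23) = 73 − 23.68 + 76.78 − 86.02 = 40.08.
∂x/∂I = +0.0349, so E_I = 0.0349·(2200/40.08) ≈ 1.92.
E_I > 1: normal good (luxury).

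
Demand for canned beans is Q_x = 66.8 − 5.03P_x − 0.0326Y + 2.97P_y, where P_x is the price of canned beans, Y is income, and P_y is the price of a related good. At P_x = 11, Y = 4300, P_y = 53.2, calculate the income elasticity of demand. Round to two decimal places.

At the given point, Q_x = 66.8 − 5.03(11) − 0.0326(4300) + 2.97(53.2) = 66.8 − 55.33 − 140.18 + 158.004 = 29.294.
∂Q_x/∂Y = −0.0326, so E_I = -0.0326·(4300/29.294) ≈ -4.79.
E_I < 0: inferior good.

-4.79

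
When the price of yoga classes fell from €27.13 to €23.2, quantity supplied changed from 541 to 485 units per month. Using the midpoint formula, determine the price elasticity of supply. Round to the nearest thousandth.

%Δq = (485 − 541)/[(541 + 485)/2] = -56/513 ≈ -0.1092.
%Δp = (23.2 − 27.13)/[(27.13 + 23.2)/2] = -3.93/25.165 ≈ -0.1562.
Arc elasticity E = %Δq/%Δp ≈ -0.1092/-0.1562 ≈ 0.699.
|E| < 1: supply is inelastic over this range.

0.699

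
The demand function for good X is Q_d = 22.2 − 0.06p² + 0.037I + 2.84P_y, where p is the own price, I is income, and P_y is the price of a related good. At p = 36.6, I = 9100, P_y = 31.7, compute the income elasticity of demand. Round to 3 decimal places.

First evaluate Q_d: 22.2 − 0.06(36.6)² + 0.037(9100) + 2.84(31.7) = 22.2 − 80.3736 + 336.7 + 90.028 = 368.5544.
∂Q_d/∂I = +0.037, so E_I = 0.037·(9100/368.5544) ≈ 0.914.
E_I ∈ (0,1): normal good (necessity).

0.914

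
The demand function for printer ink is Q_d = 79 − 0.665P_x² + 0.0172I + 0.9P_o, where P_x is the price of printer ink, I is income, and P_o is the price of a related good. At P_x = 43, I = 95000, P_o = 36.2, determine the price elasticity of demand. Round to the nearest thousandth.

At the given point, Q_d = 79 − 0.665(43)² + 0.0172(95000) + 0.9(36.2) = 79 − 1229.585 + 1634 + 32.58 = 515.995.
∂Q_d/∂P_x = −2·0.665·P_x = -57.19, so E_p = -57.19·(43/515.995) ≈ -4.766.
|E_p| > 1: demand is elastic.

-4.766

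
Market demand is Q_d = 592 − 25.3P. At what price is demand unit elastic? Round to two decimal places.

For linear demand Q_d = a − bP, E = −bP/(a − bP). |E| = 1 ⇒ bP = a − bP ⇒ P = a/(2b).
P = 592/(2·25.3) ≈ 11.70.

11.70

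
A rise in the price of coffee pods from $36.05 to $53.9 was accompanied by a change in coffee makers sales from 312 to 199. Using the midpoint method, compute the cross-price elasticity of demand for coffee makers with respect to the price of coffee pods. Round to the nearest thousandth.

%ΔQ_x = (199 − 312)/[(312+199)/2] = -113/255.5 ≈ -0.4423.
%ΔP_y = (53.9 − 36.05)/[(36.05+53.9)/2] ≈ 0.3969.
E_xy = -0.4423/0.3969 ≈ -1.114.
E_xy < 0, so coffee makers and coffee pods are complements.

-1.114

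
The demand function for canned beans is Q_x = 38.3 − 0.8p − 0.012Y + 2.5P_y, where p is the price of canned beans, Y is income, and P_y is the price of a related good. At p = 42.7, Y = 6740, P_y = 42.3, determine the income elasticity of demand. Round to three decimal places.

-2.788

At the given point, Q_x = 38.3 − 0.8(42.7) − 0.012(6740) + 2.5(42.3) = 38.3 − 34.16 − 80.88 + 105.75 = 29.01.
∂Q_x/∂Y = −0.012, so E_I = -0.012·(6740/29.01) ≈ -2.788.
E_I < 0: inferior good.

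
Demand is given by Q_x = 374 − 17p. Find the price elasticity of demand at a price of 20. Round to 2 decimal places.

At p = 20, Q_x = 34.
dQ_x/dp = −17.
Point elasticity E = (dQ_x/dp)·(p/Q_x) = -17 × 20/34 ≈ -10.00.
|E| > 1, so demand is elastic at this price.

-10.00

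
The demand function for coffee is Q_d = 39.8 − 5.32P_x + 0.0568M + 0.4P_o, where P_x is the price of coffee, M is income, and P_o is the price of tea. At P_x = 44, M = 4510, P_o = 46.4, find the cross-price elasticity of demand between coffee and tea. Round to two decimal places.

0.23

Evaluating quantity at (P_x, M, P_o) gives Q_d = 39.8 − 5.32(44) + 0.0568(4510) + 0.4(46.4) = 39.8 − 234.08 + 256.168 + 18.56 = 80.448.
∂Q_d/∂P_o = +0.4, so E_xy = 0.4·(46.4/80.448) ≈ 0.23.
E_xy > 0: the goods are substitutes.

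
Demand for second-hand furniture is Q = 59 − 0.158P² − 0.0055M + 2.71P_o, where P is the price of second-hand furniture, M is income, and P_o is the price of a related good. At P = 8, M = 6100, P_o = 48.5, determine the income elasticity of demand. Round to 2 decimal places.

At the given point, Q = 59 − 0.158(8)² − 0.0055(6100) + 2.71(48.5) = 59 − 10.112 − 33.55 + 131.435 = 146.773.
∂Q/∂M = −0.0055, so E_I = -0.0055·(6100/146.773) ≈ -0.23.
E_I < 0: inferior good.

-0.23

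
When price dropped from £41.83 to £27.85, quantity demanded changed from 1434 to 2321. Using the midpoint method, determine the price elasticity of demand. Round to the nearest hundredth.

-1.18

%Δq = (2321 − 1434)/[(1434 + 2321)/2] = 887/1877.5 ≈ 0.4724.
%Δp = (27.85 − 41.83)/[(41.83 + 27.85)/2] = -13.98/34.84 ≈ -0.4013.
Arc elasticity E = %Δq/%Δp ≈ 0.4724/-0.4013 ≈ -1.18.
|E| > 1: demand is elastic over this range.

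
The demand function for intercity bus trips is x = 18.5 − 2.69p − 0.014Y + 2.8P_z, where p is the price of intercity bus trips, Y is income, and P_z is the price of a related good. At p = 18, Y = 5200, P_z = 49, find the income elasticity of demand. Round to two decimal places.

-2.11

Substituting, x = 18.5 − 2.69(18) − 0.014(5200) + 2.8(49) = 18.5 − 48.42 − 72.8 + 137.2 = 34.48.
∂x/∂Y = −0.014, so E_I = -0.014·(5200/34.48) ≈ -2.11.
E_I < 0: inferior good.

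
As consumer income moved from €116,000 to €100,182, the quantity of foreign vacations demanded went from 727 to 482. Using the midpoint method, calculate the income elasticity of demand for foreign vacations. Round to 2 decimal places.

2.77

%ΔQ = (482 − 727)/[(727+482)/2] = -245/604.5 ≈ -0.4053.
%ΔI = (100,182 − 116,000)/[(116,000+100,182)/2] = -15818/108091 ≈ -0.1463.
E_I = %ΔQ/%ΔI ≈ 2.77.
E_I > 1: normal good (luxury).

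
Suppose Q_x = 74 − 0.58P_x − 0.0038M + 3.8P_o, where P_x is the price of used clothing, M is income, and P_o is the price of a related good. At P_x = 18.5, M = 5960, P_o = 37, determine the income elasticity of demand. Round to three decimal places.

-0.125

At the given point, Q_x = 74 − 0.58(18.5) − 0.0038(5960) + 3.8(37) = 74 − 10.73 − 22.648 + 140.6 = 181.222.
∂Q_x/∂M = −0.0038, so E_I = -0.0038·(5960/181.222) ≈ -0.125.
E_I < 0: inferior good.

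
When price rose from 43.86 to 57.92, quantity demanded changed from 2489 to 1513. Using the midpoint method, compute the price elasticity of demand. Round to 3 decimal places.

-1.765

%ΔQ = (1513 − 2489)/[(2489 + 1513)/2] = -976/2001 ≈ -0.4878.
%Δp = (57.92 − 43.86)/[(43.86 + 57.92)/2] = 14.06/50.89 ≈ 0.2763.
Arc elasticity E = %ΔQ/%Δp ≈ -0.4878/0.2763 ≈ -1.765.
|E| > 1: demand is elastic over this range.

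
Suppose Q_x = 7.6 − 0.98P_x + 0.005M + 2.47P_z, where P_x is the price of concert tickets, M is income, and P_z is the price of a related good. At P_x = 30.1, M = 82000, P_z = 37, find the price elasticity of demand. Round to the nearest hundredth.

At the given point, Q_x = 7.6 − 0.98(30.1) + 0.005(82000) + 2.47(37) = 7.6 − 29.498 + 410 + 91.39 = 479.492.
∂Q_x/∂P_x = −0.98, so E_p = (−0.98)·(30.1/479.492) ≈ -0.06.
|E_p| < 1: demand is inelastic.

-0.06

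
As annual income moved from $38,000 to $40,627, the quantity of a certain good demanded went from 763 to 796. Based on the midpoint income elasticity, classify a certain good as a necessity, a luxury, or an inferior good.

%ΔQ = (796 − 763)/[(763+796)/2] = 33/779.5 ≈ 0.0423.
%ΔM = (40,627 − 38,000)/[(38,000+40,627)/2] = 2627/39313.5 ≈ 0.0668.
E_I = %ΔQ/%ΔM ≈ 0.634.
E_I ∈ (0,1): normal good (necessity).

necessity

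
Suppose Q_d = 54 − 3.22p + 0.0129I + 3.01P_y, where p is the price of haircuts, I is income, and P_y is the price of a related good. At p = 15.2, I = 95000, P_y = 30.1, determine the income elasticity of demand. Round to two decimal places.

Substituting, Q_d = 54 − 3.22(15.2) + 0.0129(95000) + 3.01(30.1) = 54 − 48.944 + 1225.5 + 90.601 = 1321.157.
∂Q_d/∂I = +0.0129, so E_I = 0.0129·(95000/1321.157) ≈ 0.93.
E_I ∈ (0,1): normal good (necessity).

0.93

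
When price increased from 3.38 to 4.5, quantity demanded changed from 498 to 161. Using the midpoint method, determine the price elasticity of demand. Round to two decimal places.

%ΔQ = (161 − 498)/[(498 + 161)/2] = -337/329.5 ≈ -1.0228.
%Δp = (4.5 − 3.38)/[(3.38 + 4.5)/2] = 1.12/3.94 ≈ 0.2843.
Arc elasticity E = %ΔQ/%Δp ≈ -1.0228/0.2843 ≈ -3.60.
|E| > 1: demand is elastic over this range.

-3.60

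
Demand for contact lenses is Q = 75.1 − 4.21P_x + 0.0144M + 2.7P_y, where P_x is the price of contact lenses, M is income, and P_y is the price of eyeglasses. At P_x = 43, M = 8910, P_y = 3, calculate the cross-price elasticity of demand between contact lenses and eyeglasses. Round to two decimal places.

0.27

Q = 75.1 − 4.21(43) + 0.0144(8910) + 2.7(3) = 75.1 − 181.03 + 128.304 + 8.1 = 30.474.
∂Q/∂P_y = +2.7, so E_xy = 2.7·(3/30.474) ≈ 0.27.
E_xy > 0: the goods are substitutes.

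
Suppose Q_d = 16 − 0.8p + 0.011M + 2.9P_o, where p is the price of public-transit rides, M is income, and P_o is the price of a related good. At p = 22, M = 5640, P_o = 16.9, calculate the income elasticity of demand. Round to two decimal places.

0.57

Substituting, Q_d = 16 − 0.8(22) + 0.011(5640) + 2.9(16.9) = 16 − 17.6 + 62.04 + 49.01 = 109.45.
∂Q_d/∂M = +0.011, so E_I = 0.011·(5640/109.45) ≈ 0.57.
E_I ∈ (0,1): normal good (necessity).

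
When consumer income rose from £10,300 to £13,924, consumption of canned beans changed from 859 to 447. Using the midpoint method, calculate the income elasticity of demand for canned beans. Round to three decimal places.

-2.109

%ΔQ = (447 − 859)/[(859+447)/2] = -412/653 ≈ -0.6309.
%ΔI = (13,924 − 10,300)/[(10,300+13,924)/2] = 3624/12112 ≈ 0.2992.
E_I = %ΔQ/%ΔI ≈ -2.109.
E_I < 0: inferior good.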